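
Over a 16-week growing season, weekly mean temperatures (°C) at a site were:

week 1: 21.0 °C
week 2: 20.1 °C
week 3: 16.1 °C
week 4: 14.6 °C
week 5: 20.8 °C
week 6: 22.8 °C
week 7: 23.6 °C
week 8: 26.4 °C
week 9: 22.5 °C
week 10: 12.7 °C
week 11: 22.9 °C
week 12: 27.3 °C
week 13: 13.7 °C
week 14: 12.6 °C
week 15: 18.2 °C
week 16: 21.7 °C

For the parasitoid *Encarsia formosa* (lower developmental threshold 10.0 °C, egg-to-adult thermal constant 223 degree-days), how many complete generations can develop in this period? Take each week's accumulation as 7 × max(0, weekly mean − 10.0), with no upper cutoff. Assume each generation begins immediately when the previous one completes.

Weekly DD (7 × max(0, T̄ − 10.0)): 77.0, 70.7, 42.7, 32.2, 75.6, 89.6, 95.2, 114.8, 87.5, 18.9, 90.3, 121.1, 25.9, 18.2, 57.4, 81.9.
Season total = 1099.0 DD.
Complete generations = ⌊1099.0 / 223⌋ = 4.

4 generations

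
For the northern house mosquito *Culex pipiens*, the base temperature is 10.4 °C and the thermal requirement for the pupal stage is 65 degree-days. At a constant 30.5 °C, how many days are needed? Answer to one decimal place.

3.2 days

Daily accumulation = 30.5 − 10.4 = 20.1 DD/day.
Duration = 65 / 20.1 = 3.234 ≈ 3.2 days.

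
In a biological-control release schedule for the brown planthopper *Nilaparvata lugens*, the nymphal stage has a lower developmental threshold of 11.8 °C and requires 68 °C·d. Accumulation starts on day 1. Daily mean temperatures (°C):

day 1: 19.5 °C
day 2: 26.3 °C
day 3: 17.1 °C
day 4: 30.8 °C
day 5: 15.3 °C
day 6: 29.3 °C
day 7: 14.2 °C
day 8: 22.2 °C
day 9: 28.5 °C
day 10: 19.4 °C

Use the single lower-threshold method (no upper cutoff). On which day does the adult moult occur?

Daily DD above 11.8 °C: 7.7, 14.5, 5.3, 19.0, 3.5, 17.5, 2.4, 10.4, 16.7, 7.6.
Cumulative: 7.7, 22.2, 27.5, 46.5, 50.0, 67.5, 69.9, 80.3, 97.0, 104.6.
The total first reaches 68 DD on day 7.

day 7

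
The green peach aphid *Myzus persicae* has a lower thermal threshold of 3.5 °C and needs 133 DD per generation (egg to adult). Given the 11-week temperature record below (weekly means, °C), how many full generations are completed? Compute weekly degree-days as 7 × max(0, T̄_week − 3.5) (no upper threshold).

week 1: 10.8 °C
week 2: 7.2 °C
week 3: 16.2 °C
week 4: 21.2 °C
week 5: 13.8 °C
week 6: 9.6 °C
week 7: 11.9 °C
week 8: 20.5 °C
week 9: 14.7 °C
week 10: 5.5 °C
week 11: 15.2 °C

Weekly DD (7 × max(0, T̄ − 3.5)): 51.1, 25.9, 88.9, 123.9, 72.1, 42.7, 58.8, 119.0, 78.4, 14.0, 81.9.
Season total = 756.7 DD.
Complete generations = ⌊756.7 / 133⌋ = 5.

5 generations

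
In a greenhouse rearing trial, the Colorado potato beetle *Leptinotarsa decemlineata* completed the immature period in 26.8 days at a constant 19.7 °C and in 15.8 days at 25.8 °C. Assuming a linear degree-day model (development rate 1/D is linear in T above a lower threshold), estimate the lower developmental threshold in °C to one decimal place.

10.9 °C

Equal thermal constants: D₁(T₁ − T_b) = D₂(T₂ − T_b).
26.8·(19.7 − T_b) = 15.8·(25.8 − T_b)
T_b = (26.8·19.7 − 15.8·25.8) / (26.8 − 15.8) = 120.32 / 11.0 = 10.938 °C ≈ 10.9 °C.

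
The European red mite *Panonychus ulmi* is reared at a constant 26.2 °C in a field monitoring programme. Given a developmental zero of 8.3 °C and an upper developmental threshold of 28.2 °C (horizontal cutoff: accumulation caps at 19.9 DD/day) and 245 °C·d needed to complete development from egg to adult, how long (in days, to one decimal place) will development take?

13.7 days

Daily accumulation = 26.2 − 8.3 = 17.9 DD/day.
Duration = 245 / 17.9 = 13.687 ≈ 13.7 days.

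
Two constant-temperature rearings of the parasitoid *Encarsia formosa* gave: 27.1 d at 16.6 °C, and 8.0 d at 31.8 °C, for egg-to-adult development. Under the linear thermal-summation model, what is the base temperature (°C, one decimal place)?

10.2 °C

Under the model K = D·(T − T_b), so D₁·(T₁ − T_b) = D₂·(T₂ − T_b).
27.1·(16.6 − T_b) = 8.0·(31.8 − T_b)
T_b = (27.1·16.6 − 8.0·31.8) / (27.1 − 8.0) = 195.46 / 19.1 = 10.234 °C ≈ 10.2 °C.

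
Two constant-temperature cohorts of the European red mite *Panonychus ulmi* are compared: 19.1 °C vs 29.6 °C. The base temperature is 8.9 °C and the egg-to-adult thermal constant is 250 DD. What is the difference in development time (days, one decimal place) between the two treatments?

At 19.1 °C: 250 / (19.1 − 8.9) = 250 / 10.2 = 24.510 d.
At 29.6 °C: 250 / (29.6 − 8.9) = 250 / 20.7 = 12.077 d.
Difference = |24.510 − 12.077| = 12.433 ≈ 12.4 days.

12.4 days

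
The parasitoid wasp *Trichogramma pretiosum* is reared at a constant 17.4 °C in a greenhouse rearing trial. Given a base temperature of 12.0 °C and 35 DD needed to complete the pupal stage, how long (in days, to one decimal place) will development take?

6.5 days

Daily accumulation = 17.4 − 12.0 = 5.4 DD/day.
Duration = 35 / 5.4 = 6.481 ≈ 6.5 days.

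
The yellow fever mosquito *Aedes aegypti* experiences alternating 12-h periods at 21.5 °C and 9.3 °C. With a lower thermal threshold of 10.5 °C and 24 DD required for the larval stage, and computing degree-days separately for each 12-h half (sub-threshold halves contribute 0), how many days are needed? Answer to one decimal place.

Day half: max(0, 21.5 − 10.5) × 0.5 = 11.0 × 0.5 = 5.50 DD.
Night half: max(0, 9.3 − 10.5) × 0.5 = 0.0 × 0.5 = 0.00 DD.
Per 24 h: 5.50 DD/day.
Duration = 24 / 5.50 = 4.364 ≈ 4.4 days.

4.4 days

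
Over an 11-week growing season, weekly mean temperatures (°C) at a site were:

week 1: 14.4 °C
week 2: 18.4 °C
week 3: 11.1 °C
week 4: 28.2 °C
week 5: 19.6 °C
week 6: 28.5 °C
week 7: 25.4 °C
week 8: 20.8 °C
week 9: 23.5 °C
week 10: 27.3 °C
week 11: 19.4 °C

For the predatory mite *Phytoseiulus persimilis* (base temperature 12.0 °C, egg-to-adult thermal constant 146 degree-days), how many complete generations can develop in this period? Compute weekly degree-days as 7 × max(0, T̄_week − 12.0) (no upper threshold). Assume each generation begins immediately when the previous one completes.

Weekly DD (7 × max(0, T̄ − 12.0)): 16.8, 44.8, 0.0, 113.4, 53.2, 115.5, 93.8, 61.6, 80.5, 107.1, 51.8.
Season total = 738.5 DD.
Complete generations = ⌊738.5 / 146⌋ = 5.

5 generations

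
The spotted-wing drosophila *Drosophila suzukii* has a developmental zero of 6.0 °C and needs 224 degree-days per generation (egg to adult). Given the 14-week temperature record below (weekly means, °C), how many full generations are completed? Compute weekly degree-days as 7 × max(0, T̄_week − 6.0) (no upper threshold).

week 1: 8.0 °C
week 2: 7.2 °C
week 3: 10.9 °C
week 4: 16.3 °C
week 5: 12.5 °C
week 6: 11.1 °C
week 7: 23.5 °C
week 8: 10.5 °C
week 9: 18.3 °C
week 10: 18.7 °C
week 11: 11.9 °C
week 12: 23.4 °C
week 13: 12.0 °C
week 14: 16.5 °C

Weekly DD (7 × max(0, T̄ − 6.0)): 14.0, 8.4, 34.3, 72.1, 45.5, 35.7, 122.5, 31.5, 86.1, 88.9, 41.3, 121.8, 42.0, 73.5.
Season total = 817.6 DD.
Complete generations = ⌊817.6 / 224⌋ = 3.

3 generations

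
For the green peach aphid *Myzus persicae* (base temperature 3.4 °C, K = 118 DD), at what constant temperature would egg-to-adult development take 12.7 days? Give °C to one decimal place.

Required daily accumulation = 118 / 12.7 = 9.291 DD/day.
T = T_base + 9.291 = 3.4 + 9.291 = 12.691 ≈ 12.7 °C.

12.7 °C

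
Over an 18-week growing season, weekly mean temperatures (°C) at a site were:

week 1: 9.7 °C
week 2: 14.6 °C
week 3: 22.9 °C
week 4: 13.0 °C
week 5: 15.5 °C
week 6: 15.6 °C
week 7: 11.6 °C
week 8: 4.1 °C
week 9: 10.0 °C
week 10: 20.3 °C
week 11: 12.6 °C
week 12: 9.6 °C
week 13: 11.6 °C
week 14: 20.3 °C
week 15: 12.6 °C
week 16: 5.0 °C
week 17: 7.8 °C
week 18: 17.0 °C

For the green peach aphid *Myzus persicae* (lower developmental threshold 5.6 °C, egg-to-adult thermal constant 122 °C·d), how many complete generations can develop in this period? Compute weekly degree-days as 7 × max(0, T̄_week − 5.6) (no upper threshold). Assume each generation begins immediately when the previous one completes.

Weekly DD (7 × max(0, T̄ − 5.6)): 28.7, 63.0, 121.1, 51.8, 69.3, 70.0, 42.0, 0.0, 30.8, 102.9, 49.0, 28.0, 42.0, 102.9, 49.0, 0.0, 15.4, 79.8.
Season total = 945.7 DD.
Complete generations = ⌊945.7 / 122⌋ = 7.

7 generations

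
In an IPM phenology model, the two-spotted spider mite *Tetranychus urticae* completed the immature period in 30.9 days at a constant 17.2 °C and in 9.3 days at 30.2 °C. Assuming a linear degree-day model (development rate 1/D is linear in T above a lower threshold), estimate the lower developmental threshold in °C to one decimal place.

11.6 °C

Under the model K = D·(T − T_b), so D₁·(T₁ − T_b) = D₂·(T₂ − T_b).
30.9·(17.2 − T_b) = 9.3·(30.2 − T_b)
T_b = (30.9·17.2 − 9.3·30.2) / (30.9 − 9.3) = 250.62 / 21.6 = 11.603 °C ≈ 11.6 °C.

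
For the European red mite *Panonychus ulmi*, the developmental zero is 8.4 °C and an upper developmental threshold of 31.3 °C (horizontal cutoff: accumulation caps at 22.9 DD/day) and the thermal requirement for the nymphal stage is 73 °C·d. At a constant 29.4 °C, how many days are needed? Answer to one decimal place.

3.5 days

Daily accumulation = 29.4 − 8.4 = 21.0 DD/day.
Duration = 73 / 21.0 = 3.476 ≈ 3.5 days.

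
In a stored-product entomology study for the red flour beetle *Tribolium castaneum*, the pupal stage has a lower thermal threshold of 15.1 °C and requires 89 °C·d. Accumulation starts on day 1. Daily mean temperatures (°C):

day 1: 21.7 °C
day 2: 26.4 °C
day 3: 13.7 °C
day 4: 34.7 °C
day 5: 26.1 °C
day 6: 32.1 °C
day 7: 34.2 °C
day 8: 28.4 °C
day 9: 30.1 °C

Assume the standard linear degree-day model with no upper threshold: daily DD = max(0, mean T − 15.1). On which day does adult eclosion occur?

Daily DD above 15.1 °C: 6.6, 11.3, 0.0, 19.6, 11.0, 17.0, 19.1, 13.3, 15.0.
Cumulative: 6.6, 17.9, 17.9, 37.5, 48.5, 65.5, 84.6, 97.9, 112.9.
The total first reaches 89 DD on day 8.

day 8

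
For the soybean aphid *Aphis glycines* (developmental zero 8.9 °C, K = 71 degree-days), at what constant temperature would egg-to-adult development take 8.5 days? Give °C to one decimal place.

17.3 °C

Required daily accumulation = 71 / 8.5 = 8.353 DD/day.
T = T_base + 8.353 = 8.9 + 8.353 = 17.253 ≈ 17.3 °C.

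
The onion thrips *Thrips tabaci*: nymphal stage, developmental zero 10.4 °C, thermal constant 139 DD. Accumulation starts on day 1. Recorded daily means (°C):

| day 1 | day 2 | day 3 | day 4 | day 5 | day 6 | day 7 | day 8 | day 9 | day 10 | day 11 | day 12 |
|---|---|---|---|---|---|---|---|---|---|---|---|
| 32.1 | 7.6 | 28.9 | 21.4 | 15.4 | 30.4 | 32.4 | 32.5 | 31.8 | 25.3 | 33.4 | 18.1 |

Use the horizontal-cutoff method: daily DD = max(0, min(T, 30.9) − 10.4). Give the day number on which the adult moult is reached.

Daily DD above 10.4 °C (capped at 20.5): 20.5, 0.0, 18.5, 11.0, 5.0, 20.0, 20.5, 20.5, 20.5, 14.9, 20.5, 7.7.
Cumulative: 20.5, 20.5, 39.0, 50.0, 55.0, 75.0, 95.5, 116.0, 136.5, 151.4, 171.9, 179.6.
The total first reaches 139 DD on day 10.

day 10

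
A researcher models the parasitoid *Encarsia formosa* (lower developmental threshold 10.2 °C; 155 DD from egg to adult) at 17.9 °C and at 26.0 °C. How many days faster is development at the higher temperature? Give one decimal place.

10.3 days

At 17.9 °C: 155 / (17.9 − 10.2) = 155 / 7.7 = 20.130 d.
At 26.0 °C: 155 / (26.0 − 10.2) = 155 / 15.8 = 9.810 d.
Difference = |20.130 − 9.810| = 10.320 ≈ 10.3 days.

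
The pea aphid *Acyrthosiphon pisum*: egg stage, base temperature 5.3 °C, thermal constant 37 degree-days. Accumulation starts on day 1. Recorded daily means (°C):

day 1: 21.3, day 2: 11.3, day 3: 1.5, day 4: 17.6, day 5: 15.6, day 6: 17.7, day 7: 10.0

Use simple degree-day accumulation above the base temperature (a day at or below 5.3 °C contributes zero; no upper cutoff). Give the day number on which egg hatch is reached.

Daily DD above 5.3 °C: 16.0, 6.0, 0.0, 12.3, 10.3, 12.4, 4.7.
Cumulative: 16.0, 22.0, 22.0, 34.3, 44.6, 57.0, 61.7.
The total first reaches 37 DD on day 5.

day 5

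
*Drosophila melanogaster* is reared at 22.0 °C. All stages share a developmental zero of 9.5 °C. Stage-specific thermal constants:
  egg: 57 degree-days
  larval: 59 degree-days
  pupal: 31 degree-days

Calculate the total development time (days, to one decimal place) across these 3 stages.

11.8 days

Daily accumulation at 22.0 °C = 22.0 − 9.5 = 12.5 DD/day.
Total K = 57 + 59 + 31 = 147 DD.
Total duration = 147 / 12.5 = 11.760 ≈ 11.8 days.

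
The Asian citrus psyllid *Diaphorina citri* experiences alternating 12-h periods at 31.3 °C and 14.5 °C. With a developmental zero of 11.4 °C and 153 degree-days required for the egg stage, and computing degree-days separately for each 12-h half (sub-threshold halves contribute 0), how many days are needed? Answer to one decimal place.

13.3 days

Day half: max(0, 31.3 − 11.4) × 0.5 = 19.9 × 0.5 = 9.95 DD.
Night half: max(0, 14.5 − 11.4) × 0.5 = 3.1 × 0.5 = 1.55 DD.
Per 24 h: 11.50 DD/day.
Duration = 153 / 11.50 = 13.304 ≈ 13.3 days.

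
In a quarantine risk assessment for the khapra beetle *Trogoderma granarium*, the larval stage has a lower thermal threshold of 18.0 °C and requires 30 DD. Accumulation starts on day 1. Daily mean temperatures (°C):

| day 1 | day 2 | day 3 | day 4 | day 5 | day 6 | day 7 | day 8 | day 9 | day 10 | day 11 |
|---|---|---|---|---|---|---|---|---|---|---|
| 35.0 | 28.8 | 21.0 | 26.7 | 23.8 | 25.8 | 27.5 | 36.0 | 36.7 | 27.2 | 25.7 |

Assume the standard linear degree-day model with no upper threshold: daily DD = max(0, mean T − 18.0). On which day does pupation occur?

day 3

Daily DD above 18.0 °C: 17.0, 10.8, 3.0, 8.7, 5.8, 7.8, 9.5, 18.0, 18.7, 9.2, 7.7.
Cumulative: 17.0, 27.8, 30.8, 39.5, 45.3, 53.1, 62.6, 80.6, 99.3, 108.5, 116.2.
The total first reaches 30 DD on day 3.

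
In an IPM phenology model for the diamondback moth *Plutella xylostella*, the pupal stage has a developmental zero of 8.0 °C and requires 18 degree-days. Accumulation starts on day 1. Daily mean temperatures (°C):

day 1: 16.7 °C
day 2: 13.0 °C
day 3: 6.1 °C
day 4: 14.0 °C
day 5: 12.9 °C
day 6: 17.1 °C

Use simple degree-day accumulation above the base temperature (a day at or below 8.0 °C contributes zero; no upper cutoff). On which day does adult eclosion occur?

Daily DD above 8.0 °C: 8.7, 5.0, 0.0, 6.0, 4.9, 9.1.
Cumulative: 8.7, 13.7, 13.7, 19.7, 24.6, 33.7.
The total first reaches 18 DD on day 4.

day 4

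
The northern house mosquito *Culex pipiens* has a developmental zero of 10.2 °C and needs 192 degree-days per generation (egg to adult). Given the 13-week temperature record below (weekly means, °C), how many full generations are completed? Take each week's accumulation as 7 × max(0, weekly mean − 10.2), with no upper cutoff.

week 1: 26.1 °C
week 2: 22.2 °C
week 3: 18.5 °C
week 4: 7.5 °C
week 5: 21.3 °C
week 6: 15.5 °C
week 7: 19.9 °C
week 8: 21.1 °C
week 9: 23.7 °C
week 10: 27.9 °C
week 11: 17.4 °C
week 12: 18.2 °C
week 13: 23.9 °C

4 generations

Weekly DD (7 × max(0, T̄ − 10.2)): 111.3, 84.0, 58.1, 0.0, 77.7, 37.1, 67.9, 76.3, 94.5, 123.9, 50.4, 56.0, 95.9.
Season total = 933.1 DD.
Complete generations = ⌊933.1 / 192⌋ = 4.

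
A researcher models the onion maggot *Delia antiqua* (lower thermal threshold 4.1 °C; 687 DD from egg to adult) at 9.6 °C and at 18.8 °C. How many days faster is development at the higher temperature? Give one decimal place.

At 9.6 °C: 687 / (9.6 − 4.1) = 687 / 5.5 = 124.909 d.
At 18.8 °C: 687 / (18.8 − 4.1) = 687 / 14.7 = 46.735 d.
Difference = |124.909 − 46.735| = 78.174 ≈ 78.2 days.

78.2 days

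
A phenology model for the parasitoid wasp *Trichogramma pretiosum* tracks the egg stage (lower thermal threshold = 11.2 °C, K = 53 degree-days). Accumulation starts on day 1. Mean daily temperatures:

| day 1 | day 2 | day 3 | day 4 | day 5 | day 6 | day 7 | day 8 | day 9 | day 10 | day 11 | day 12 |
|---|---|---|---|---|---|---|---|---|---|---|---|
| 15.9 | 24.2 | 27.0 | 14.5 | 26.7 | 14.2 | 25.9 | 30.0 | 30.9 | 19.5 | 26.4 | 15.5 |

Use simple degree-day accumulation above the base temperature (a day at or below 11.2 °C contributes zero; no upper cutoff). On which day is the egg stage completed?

day 6

Daily DD above 11.2 °C: 4.7, 13.0, 15.8, 3.3, 15.5, 3.0, 14.7, 18.8, 19.7, 8.3, 15.2, 4.3.
Cumulative: 4.7, 17.7, 33.5, 36.8, 52.3, 55.3, 70.0, 88.8, 108.5, 116.8, 132.0, 136.3.
The total first reaches 53 DD on day 6.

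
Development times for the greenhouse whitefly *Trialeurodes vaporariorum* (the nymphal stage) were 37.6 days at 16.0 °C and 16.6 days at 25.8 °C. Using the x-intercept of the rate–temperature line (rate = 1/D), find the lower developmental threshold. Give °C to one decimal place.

8.3 °C

Linear rate model ⇒ the product D·(T − T_b) is constant across temperatures.
37.6·(16.0 − T_b) = 16.6·(25.8 − T_b)
T_b = (37.6·16.0 − 16.6·25.8) / (37.6 − 16.6) = 173.32 / 21.0 = 8.253 °C ≈ 8.3 °C.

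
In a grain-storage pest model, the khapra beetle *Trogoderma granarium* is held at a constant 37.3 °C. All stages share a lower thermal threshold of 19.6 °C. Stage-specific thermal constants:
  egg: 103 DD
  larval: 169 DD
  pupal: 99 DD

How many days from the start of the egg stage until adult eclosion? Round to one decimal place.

21.0 days

Daily accumulation at 37.3 °C = 37.3 − 19.6 = 17.7 DD/day.
Total K = 103 + 169 + 99 = 371 DD.
Total duration = 371 / 17.7 = 20.960 ≈ 21.0 days.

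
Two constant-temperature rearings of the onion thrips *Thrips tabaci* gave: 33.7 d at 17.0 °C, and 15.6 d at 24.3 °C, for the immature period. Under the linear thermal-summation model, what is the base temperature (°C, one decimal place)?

10.7 °C

Linear rate model ⇒ the product D·(T − T_b) is constant across temperatures.
33.7·(17.0 − T_b) = 15.6·(24.3 − T_b)
T_b = (33.7·17.0 − 15.6·24.3) / (33.7 − 15.6) = 193.82 / 18.1 = 10.708 °C ≈ 10.7 °C.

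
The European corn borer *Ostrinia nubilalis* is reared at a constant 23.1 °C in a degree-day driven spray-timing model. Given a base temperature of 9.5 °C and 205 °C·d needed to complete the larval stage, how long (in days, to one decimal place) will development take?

Daily accumulation = 23.1 − 9.5 = 13.6 DD/day.
Duration = 205 / 13.6 = 15.074 ≈ 15.1 days.

15.1 days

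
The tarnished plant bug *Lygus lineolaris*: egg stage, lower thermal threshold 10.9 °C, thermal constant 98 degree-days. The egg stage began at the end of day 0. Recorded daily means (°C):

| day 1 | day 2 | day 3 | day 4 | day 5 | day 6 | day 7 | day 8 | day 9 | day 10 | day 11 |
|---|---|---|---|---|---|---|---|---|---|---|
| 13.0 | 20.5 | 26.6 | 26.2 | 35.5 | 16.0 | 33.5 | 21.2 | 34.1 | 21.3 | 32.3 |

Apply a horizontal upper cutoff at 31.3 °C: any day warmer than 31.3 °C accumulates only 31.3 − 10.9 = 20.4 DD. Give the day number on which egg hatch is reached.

Daily DD above 10.9 °C (capped at 20.4): 2.1, 9.6, 15.7, 15.3, 20.4, 5.1, 20.4, 10.3, 20.4, 10.4, 20.4.
Cumulative: 2.1, 11.7, 27.4, 42.7, 63.1, 68.2, 88.6, 98.9, 119.3, 129.7, 150.1.
The total first reaches 98 DD on day 8.

day 8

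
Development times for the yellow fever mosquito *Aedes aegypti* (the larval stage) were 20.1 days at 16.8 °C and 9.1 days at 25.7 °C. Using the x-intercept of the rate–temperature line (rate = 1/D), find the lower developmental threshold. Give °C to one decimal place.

9.4 °C

Equal thermal constants: D₁(T₁ − T_b) = D₂(T₂ − T_b).
20.1·(16.8 − T_b) = 9.1·(25.7 − T_b)
T_b = (20.1·16.8 − 9.1·25.7) / (20.1 − 9.1) = 103.81 / 11.0 = 9.437 °C ≈ 9.4 °C.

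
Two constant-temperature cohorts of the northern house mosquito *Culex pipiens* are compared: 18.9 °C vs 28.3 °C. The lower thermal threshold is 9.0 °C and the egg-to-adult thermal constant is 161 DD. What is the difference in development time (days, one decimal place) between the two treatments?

7.9 days

At 18.9 °C: 161 / (18.9 − 9.0) = 161 / 9.9 = 16.263 d.
At 28.3 °C: 161 / (28.3 − 9.0) = 161 / 19.3 = 8.342 d.
Difference = |16.263 − 8.342| = 7.921 ≈ 7.9 days.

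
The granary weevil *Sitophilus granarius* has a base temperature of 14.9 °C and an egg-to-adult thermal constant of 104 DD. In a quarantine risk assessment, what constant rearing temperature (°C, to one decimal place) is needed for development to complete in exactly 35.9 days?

Required daily accumulation = 104 / 35.9 = 2.897 DD/day.
T = T_base + 2.897 = 14.9 + 2.897 = 17.797 ≈ 17.8 °C.

17.8 °C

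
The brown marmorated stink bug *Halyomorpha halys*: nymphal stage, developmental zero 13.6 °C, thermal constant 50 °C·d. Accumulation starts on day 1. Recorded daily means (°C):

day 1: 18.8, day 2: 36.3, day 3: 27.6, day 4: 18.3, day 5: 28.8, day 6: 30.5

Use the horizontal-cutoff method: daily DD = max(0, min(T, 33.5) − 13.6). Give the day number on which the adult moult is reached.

day 5

Daily DD above 13.6 °C (capped at 19.9): 5.2, 19.9, 14.0, 4.7, 15.2, 16.9.
Cumulative: 5.2, 25.1, 39.1, 43.8, 59.0, 75.9.
The total first reaches 50 DD on day 5.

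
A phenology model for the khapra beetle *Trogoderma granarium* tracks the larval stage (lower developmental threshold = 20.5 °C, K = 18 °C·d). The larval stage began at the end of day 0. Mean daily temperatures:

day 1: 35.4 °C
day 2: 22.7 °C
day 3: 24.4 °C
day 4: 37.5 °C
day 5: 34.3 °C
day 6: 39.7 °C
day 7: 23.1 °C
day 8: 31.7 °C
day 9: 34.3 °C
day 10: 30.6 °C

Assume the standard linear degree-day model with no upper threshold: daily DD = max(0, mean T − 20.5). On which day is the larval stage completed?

Daily DD above 20.5 °C: 14.9, 2.2, 3.9, 17.0, 13.8, 19.2, 2.6, 11.2, 13.8, 10.1.
Cumulative: 14.9, 17.1, 21.0, 38.0, 51.8, 71.0, 73.6, 84.8, 98.6, 108.7.
The total first reaches 18 DD on day 3.

day 3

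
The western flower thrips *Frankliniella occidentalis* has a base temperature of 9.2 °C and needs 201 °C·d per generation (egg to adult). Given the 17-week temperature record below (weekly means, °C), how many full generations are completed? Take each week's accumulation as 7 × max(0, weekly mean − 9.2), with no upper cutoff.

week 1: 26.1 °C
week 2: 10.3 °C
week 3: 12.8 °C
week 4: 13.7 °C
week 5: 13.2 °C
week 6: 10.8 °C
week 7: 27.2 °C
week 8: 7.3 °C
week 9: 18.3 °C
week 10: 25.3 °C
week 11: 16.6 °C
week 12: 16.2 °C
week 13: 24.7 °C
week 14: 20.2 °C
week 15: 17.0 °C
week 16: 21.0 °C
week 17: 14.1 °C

4 generations

Weekly DD (7 × max(0, T̄ − 9.2)): 118.3, 7.7, 25.2, 31.5, 28.0, 11.2, 126.0, 0.0, 63.7, 112.7, 51.8, 49.0, 108.5, 77.0, 54.6, 82.6, 34.3.
Season total = 982.1 DD.
Complete generations = ⌊982.1 / 201⌋ = 4.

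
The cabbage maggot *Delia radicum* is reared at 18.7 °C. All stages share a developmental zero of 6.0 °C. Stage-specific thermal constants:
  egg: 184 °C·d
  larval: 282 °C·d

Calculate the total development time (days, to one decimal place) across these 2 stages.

Daily accumulation at 18.7 °C = 18.7 − 6.0 = 12.7 DD/day.
Total K = 184 + 282 = 466 DD.
Total duration = 466 / 12.7 = 36.693 ≈ 36.7 days.

36.7 days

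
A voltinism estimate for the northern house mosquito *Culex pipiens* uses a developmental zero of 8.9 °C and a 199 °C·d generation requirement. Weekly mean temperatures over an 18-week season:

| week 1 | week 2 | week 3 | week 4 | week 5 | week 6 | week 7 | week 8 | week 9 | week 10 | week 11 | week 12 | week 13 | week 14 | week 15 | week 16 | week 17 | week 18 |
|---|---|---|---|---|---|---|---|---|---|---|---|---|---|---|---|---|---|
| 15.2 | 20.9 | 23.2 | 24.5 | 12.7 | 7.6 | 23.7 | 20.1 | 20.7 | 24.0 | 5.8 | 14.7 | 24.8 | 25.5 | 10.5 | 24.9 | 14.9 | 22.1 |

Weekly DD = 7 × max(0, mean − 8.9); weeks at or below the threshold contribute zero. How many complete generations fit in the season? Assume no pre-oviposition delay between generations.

6 generations

Weekly DD (7 × max(0, T̄ − 8.9)): 44.1, 84.0, 100.1, 109.2, 26.6, 0.0, 103.6, 78.4, 82.6, 105.7, 0.0, 40.6, 111.3, 116.2, 11.2, 112.0, 42.0, 92.4.
Season total = 1260.0 DD.
Complete generations = ⌊1260.0 / 199⌋ = 6.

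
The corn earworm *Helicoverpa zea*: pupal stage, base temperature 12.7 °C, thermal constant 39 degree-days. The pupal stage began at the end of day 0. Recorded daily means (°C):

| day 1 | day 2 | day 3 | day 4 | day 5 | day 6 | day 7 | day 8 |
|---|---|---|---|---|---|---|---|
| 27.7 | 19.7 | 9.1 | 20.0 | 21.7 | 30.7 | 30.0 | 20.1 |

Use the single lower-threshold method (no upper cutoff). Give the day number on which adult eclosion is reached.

day 6

Daily DD above 12.7 °C: 15.0, 7.0, 0.0, 7.3, 9.0, 18.0, 17.3, 7.4.
Cumulative: 15.0, 22.0, 22.0, 29.3, 38.3, 56.3, 73.6, 81.0.
The total first reaches 39 DD on day 6.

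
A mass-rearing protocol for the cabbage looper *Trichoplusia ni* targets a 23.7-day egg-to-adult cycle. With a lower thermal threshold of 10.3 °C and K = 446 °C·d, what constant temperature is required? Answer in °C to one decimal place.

29.1 °C

Required daily accumulation = 446 / 23.7 = 18.819 DD/day.
T = T_base + 18.819 = 10.3 + 18.819 = 29.119 ≈ 29.1 °C.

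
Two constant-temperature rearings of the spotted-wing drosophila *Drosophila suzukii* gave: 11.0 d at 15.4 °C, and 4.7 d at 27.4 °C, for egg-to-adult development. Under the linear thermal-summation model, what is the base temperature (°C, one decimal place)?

Linear rate model ⇒ the product D·(T − T_b) is constant across temperatures.
11.0·(15.4 − T_b) = 4.7·(27.4 − T_b)
T_b = (11.0·15.4 − 4.7·27.4) / (11.0 − 4.7) = 40.62 / 6.3 = 6.448 °C ≈ 6.4 °C.

6.4 °C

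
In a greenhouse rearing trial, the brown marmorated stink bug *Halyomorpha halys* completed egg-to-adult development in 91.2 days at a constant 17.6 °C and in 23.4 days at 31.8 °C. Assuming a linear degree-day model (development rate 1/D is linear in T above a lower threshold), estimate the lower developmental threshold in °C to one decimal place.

12.7 °C

Equal thermal constants: D₁(T₁ − T_b) = D₂(T₂ − T_b).
91.2·(17.6 − T_b) = 23.4·(31.8 − T_b)
T_b = (91.2·17.6 − 23.4·31.8) / (91.2 − 23.4) = 861.00 / 67.8 = 12.699 °C ≈ 12.7 °C.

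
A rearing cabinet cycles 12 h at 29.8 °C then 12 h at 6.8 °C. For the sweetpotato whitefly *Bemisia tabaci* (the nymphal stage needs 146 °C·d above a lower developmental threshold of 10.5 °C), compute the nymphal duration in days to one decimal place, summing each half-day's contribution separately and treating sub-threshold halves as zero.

15.1 days

Day half: max(0, 29.8 − 10.5) × 0.5 = 19.3 × 0.5 = 9.65 DD.
Night half: max(0, 6.8 − 10.5) × 0.5 = 0.0 × 0.5 = 0.00 DD.
Per 24 h: 9.65 DD/day.
Duration = 146 / 9.65 = 15.130 ≈ 15.1 days.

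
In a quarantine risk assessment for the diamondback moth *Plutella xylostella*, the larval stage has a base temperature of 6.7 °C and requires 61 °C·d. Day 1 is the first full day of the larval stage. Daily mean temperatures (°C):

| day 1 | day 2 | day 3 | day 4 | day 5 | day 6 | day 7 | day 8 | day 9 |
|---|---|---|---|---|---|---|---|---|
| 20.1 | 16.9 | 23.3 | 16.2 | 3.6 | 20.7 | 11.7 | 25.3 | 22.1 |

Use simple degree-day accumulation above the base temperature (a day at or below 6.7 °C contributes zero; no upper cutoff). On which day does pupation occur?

Daily DD above 6.7 °C: 13.4, 10.2, 16.6, 9.5, 0.0, 14.0, 5.0, 18.6, 15.4.
Cumulative: 13.4, 23.6, 40.2, 49.7, 49.7, 63.7, 68.7, 87.3, 102.7.
The total first reaches 61 DD on day 6.

day 6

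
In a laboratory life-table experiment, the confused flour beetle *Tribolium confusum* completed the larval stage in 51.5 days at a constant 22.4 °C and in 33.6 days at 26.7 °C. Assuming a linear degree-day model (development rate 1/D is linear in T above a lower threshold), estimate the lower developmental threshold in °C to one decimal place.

14.3 °C

Under the model K = D·(T − T_b), so D₁·(T₁ − T_b) = D₂·(T₂ − T_b).
51.5·(22.4 − T_b) = 33.6·(26.7 − T_b)
T_b = (51.5·22.4 − 33.6·26.7) / (51.5 − 33.6) = 256.48 / 17.9 = 14.328 °C ≈ 14.3 °C.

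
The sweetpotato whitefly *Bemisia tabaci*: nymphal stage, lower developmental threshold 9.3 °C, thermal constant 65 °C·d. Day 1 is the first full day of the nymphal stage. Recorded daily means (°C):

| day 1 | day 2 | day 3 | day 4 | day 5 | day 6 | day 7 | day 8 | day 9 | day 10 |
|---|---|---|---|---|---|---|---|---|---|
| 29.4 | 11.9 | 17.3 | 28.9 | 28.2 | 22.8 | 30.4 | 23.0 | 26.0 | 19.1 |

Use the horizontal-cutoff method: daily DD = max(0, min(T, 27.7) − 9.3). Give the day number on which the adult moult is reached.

day 5

Daily DD above 9.3 °C (capped at 18.4): 18.4, 2.6, 8.0, 18.4, 18.4, 13.5, 18.4, 13.7, 16.7, 9.8.
Cumulative: 18.4, 21.0, 29.0, 47.4, 65.8, 79.3, 97.7, 111.4, 128.1, 137.9.
The total first reaches 65 DD on day 5.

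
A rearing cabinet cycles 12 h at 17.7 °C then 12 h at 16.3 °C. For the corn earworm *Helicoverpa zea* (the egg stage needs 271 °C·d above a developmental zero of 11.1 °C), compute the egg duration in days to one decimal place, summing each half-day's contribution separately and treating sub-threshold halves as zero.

Day half: max(0, 17.7 − 11.1) × 0.5 = 6.6 × 0.5 = 3.30 DD.
Night half: max(0, 16.3 − 11.1) × 0.5 = 5.2 × 0.5 = 2.60 DD.
Per 24 h: 5.90 DD/day.
Duration = 271 / 5.90 = 45.932 ≈ 45.9 days.

45.9 days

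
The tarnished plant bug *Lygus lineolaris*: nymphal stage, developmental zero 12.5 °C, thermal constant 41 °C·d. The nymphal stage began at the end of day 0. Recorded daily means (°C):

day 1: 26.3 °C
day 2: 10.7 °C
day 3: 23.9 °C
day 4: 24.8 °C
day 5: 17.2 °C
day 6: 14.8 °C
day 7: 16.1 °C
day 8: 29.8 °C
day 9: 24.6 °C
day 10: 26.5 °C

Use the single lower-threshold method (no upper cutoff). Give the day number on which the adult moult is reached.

Daily DD above 12.5 °C: 13.8, 0.0, 11.4, 12.3, 4.7, 2.3, 3.6, 17.3, 12.1, 14.0.
Cumulative: 13.8, 13.8, 25.2, 37.5, 42.2, 44.5, 48.1, 65.4, 77.5, 91.5.
The total first reaches 41 DD on day 5.

day 5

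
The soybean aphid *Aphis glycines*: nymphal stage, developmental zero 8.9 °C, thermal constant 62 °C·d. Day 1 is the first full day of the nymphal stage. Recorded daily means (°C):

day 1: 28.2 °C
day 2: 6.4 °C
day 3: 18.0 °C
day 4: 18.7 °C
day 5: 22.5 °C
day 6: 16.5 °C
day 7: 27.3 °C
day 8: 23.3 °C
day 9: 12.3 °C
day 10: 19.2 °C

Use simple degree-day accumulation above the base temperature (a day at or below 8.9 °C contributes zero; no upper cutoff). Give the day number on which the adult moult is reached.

day 7

Daily DD above 8.9 °C: 19.3, 0.0, 9.1, 9.8, 13.6, 7.6, 18.4, 14.4, 3.4, 10.3.
Cumulative: 19.3, 19.3, 28.4, 38.2, 51.8, 59.4, 77.8, 92.2, 95.6, 105.9.
The total first reaches 62 DD on day 7.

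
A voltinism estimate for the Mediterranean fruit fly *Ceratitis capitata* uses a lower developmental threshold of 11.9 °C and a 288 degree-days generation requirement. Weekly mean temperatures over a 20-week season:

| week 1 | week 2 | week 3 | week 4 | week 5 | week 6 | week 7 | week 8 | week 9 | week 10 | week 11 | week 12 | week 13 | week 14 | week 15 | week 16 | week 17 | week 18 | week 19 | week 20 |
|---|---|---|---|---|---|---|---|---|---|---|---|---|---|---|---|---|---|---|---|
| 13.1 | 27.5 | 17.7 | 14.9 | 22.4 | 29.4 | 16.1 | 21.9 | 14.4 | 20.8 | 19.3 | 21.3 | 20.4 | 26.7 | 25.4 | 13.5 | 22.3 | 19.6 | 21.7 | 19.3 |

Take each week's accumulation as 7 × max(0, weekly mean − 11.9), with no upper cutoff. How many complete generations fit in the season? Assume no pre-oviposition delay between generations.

Weekly DD (7 × max(0, T̄ − 11.9)): 8.4, 109.2, 40.6, 21.0, 73.5, 122.5, 29.4, 70.0, 17.5, 62.3, 51.8, 65.8, 59.5, 103.6, 94.5, 11.2, 72.8, 53.9, 68.6, 51.8.
Season total = 1187.9 DD.
Complete generations = ⌊1187.9 / 288⌋ = 4.

4 generations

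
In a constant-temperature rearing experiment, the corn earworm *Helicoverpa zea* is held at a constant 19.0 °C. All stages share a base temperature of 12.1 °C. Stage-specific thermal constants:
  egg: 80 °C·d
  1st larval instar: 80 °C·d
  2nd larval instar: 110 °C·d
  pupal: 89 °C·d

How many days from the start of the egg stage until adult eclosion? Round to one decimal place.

Daily accumulation at 19.0 °C = 19.0 − 12.1 = 6.9 DD/day.
Total K = 80 + 80 + 110 + 89 = 359 DD.
Total duration = 359 / 6.9 = 52.029 ≈ 52.0 days.

52.0 days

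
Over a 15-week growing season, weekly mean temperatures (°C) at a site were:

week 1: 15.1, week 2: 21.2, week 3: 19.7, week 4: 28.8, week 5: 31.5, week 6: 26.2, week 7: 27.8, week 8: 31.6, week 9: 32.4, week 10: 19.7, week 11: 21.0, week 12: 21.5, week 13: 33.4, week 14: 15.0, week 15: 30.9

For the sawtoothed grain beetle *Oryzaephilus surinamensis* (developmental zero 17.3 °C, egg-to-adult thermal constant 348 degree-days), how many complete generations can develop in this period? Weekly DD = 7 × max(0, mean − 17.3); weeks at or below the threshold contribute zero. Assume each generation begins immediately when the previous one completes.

2 generations

Weekly DD (7 × max(0, T̄ − 17.3)): 0.0, 27.3, 16.8, 80.5, 99.4, 62.3, 73.5, 100.1, 105.7, 16.8, 25.9, 29.4, 112.7, 0.0, 95.2.
Season total = 845.6 DD.
Complete generations = ⌊845.6 / 348⌋ = 2.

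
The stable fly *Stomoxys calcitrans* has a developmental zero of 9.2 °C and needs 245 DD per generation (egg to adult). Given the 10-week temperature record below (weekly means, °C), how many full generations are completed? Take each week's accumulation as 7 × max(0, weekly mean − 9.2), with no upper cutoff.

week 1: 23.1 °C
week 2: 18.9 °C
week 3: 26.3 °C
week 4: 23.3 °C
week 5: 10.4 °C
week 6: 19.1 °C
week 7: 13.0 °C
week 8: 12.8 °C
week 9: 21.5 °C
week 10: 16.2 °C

2 generations

Weekly DD (7 × max(0, T̄ − 9.2)): 97.3, 67.9, 119.7, 98.7, 8.4, 69.3, 26.6, 25.2, 86.1, 49.0.
Season total = 648.2 DD.
Complete generations = ⌊648.2 / 245⌋ = 2.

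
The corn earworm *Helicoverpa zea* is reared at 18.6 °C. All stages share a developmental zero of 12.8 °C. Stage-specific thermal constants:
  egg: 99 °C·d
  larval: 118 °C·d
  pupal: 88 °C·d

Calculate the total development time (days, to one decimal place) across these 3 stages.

52.6 days

Daily accumulation at 18.6 °C = 18.6 − 12.8 = 5.8 DD/day.
Total K = 99 + 118 + 88 = 305 DD.
Total duration = 305 / 5.8 = 52.586 ≈ 52.6 days.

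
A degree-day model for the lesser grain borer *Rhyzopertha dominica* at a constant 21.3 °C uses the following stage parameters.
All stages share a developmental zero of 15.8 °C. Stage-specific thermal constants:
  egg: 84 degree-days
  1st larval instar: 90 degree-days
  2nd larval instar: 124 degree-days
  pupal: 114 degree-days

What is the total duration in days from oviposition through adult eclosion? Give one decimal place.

74.9 days

Daily accumulation at 21.3 °C = 21.3 − 15.8 = 5.5 DD/day.
Total K = 84 + 90 + 124 + 114 = 412 DD.
Total duration = 412 / 5.5 = 74.909 ≈ 74.9 days.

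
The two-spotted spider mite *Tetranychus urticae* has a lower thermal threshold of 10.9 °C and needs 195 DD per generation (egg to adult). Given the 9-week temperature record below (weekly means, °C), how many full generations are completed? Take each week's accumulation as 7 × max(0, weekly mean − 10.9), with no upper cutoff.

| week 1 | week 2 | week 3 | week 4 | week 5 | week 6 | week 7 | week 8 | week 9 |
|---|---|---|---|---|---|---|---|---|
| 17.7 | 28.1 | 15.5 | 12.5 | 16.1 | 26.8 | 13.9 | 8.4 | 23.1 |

2 generations

Weekly DD (7 × max(0, T̄ − 10.9)): 47.6, 120.4, 32.2, 11.2, 36.4, 111.3, 21.0, 0.0, 85.4.
Season total = 465.5 DD.
Complete generations = ⌊465.5 / 195⌋ = 2.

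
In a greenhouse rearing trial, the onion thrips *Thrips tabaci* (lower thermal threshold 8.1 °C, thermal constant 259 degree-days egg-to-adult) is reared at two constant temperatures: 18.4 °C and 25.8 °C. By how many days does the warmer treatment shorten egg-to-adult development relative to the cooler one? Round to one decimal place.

10.5 days

At 18.4 °C: 259 / (18.4 − 8.1) = 259 / 10.3 = 25.146 d.
At 25.8 °C: 259 / (25.8 − 8.1) = 259 / 17.7 = 14.633 d.
Difference = |25.146 − 14.633| = 10.513 ≈ 10.5 days.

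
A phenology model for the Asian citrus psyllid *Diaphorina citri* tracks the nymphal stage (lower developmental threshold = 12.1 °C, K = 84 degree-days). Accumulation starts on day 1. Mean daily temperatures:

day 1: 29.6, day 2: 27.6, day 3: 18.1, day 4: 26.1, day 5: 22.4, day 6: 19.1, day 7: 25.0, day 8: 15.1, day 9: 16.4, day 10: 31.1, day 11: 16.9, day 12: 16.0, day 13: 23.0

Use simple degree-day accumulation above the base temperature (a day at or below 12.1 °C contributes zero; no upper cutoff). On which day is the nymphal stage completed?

Daily DD above 12.1 °C: 17.5, 15.5, 6.0, 14.0, 10.3, 7.0, 12.9, 3.0, 4.3, 19.0, 4.8, 3.9, 10.9.
Cumulative: 17.5, 33.0, 39.0, 53.0, 63.3, 70.3, 83.2, 86.2, 90.5, 109.5, 114.3, 118.2, 129.1.
The total first reaches 84 DD on day 8.

day 8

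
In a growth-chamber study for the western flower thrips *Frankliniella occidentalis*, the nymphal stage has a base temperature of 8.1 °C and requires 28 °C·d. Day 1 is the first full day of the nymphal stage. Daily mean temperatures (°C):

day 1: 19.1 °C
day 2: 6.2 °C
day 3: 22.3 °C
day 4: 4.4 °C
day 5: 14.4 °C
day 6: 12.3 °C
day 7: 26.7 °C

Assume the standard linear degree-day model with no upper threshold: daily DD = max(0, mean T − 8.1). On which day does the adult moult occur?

day 5

Daily DD above 8.1 °C: 11.0, 0.0, 14.2, 0.0, 6.3, 4.2, 18.6.
Cumulative: 11.0, 11.0, 25.2, 25.2, 31.5, 35.7, 54.3.
The total first reaches 28 DD on day 5.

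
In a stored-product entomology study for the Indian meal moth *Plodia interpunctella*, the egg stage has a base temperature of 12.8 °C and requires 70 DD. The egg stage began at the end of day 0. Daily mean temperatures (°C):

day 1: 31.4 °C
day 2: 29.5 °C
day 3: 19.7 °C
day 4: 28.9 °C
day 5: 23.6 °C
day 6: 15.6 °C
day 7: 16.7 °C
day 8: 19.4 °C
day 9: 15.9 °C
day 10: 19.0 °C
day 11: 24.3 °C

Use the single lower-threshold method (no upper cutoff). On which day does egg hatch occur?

Daily DD above 12.8 °C: 18.6, 16.7, 6.9, 16.1, 10.8, 2.8, 3.9, 6.6, 3.1, 6.2, 11.5.
Cumulative: 18.6, 35.3, 42.2, 58.3, 69.1, 71.9, 75.8, 82.4, 85.5, 91.7, 103.2.
The total first reaches 70 DD on day 6.

day 6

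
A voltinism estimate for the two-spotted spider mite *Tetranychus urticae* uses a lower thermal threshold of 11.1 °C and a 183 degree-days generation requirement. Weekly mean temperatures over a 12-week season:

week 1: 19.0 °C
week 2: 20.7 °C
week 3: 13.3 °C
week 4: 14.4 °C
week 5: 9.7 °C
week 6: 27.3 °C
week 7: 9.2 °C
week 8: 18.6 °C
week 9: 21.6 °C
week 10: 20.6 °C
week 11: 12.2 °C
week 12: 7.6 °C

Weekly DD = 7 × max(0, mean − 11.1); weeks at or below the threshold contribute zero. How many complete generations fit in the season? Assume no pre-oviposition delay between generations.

Weekly DD (7 × max(0, T̄ − 11.1)): 55.3, 67.2, 15.4, 23.1, 0.0, 113.4, 0.0, 52.5, 73.5, 66.5, 7.7, 0.0.
Season total = 474.6 DD.
Complete generations = ⌊474.6 / 183⌋ = 2.

2 generations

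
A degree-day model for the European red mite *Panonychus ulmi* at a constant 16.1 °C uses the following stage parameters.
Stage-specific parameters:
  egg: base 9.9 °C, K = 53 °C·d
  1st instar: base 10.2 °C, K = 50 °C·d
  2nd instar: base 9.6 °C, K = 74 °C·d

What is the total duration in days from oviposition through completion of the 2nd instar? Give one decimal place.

egg: 53 / (16.1 − 9.9) = 53 / 6.2 = 8.548 d.
1st instar: 50 / (16.1 − 10.2) = 50 / 5.9 = 8.475 d.
2nd instar: 74 / (16.1 − 9.6) = 74 / 6.5 = 11.385 d.
Sum = 28.408 ≈ 28.4 days.

28.4 days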